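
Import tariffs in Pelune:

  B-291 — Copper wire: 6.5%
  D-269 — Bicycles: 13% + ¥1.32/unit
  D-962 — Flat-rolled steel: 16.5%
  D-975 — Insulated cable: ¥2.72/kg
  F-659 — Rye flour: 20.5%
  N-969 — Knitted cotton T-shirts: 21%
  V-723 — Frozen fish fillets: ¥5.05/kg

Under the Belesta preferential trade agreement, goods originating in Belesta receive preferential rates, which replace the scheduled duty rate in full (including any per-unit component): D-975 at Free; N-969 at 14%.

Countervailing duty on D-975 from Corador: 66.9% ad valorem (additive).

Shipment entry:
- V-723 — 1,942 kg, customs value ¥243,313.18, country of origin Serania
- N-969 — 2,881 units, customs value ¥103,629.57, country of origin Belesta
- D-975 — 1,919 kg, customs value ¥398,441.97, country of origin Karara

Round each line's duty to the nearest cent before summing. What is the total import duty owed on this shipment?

Line 1 (V-723, Serania, 1,942 kg, ¥243,313.18):
Base rate for V-723 is ¥5.05/kg.
Duty = 1,942 × ¥5.05 = ¥9,807.10.
Line 2 (N-969, Belesta, 2,881 units, ¥103,629.57):
Base rate for N-969 is 21%.
Origin Belesta qualifies under the Pelune–Belesta agreement and N-969 is covered: preferential rate 14% applies instead.
Duty = ¥103,629.57 × 14% = ¥14,508.14.
Line 3 (D-975, Karara, 1,919 kg, ¥398,441.97):
Base rate for D-975 is ¥2.72/kg.
D-975 has an FTA preferential rate, but origin Karara is not Belesta; base rate stands.
The additional-duty order on D-975 targets Corador, not Karara; it does not apply.
Duty = 1,919 × ¥2.72 = ¥5,219.68.
Total = ¥9,807.10 + ¥14,508.14 + ¥5,219.68 = ¥29,534.92.

¥29,534.92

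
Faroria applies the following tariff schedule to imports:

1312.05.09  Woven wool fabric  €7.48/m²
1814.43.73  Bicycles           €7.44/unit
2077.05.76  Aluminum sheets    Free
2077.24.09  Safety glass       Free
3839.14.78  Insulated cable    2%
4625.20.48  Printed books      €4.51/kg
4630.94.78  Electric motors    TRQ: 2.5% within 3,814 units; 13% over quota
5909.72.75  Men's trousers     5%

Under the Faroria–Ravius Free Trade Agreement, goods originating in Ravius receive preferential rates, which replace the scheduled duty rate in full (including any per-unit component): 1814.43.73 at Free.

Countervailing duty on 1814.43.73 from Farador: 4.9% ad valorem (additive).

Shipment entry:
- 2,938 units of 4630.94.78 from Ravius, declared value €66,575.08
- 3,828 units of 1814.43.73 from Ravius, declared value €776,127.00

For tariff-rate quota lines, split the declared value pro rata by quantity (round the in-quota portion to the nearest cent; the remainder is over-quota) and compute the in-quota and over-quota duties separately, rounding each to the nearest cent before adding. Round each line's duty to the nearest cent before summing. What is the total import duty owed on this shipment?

€1,664.38

Line 1 (4630.94.78, Ravius, 2,938 units, €66,575.08):
Code 4630.94.78 is under a tariff-rate quota (threshold 3,814 units). Quantity 2,938 units is within the quota, so the in-quota rate 2.5% applies to the full value.
Duty = €66,575.08 × 2.5% = €1,664.38.
Line 2 (1814.43.73, Ravius, 3,828 units, €776,127.00):
Base rate for 1814.43.73 is €7.44/unit.
Origin Ravius qualifies under the Faroria–Ravius agreement and 1814.43.73 is covered: preferential rate Free applies instead.
The additional-duty order on 1814.43.73 targets Farador, not Ravius; it does not apply.
Duty = €776,127.00 × 0% = €0.00.
Total = €1,664.38 + €0.00 = €1,664.38.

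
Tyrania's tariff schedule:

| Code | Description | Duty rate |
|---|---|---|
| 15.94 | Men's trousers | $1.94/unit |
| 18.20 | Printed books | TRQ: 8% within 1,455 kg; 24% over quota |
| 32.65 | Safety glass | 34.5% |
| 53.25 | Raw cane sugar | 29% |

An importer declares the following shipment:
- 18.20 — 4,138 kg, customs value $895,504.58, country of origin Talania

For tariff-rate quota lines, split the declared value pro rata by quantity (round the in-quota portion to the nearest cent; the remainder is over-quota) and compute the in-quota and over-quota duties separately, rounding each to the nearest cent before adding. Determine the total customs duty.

Line 1 (18.20, Talania, 4,138 kg, $895,504.58):
Code 18.20 is under a tariff-rate quota (threshold 1,455 kg). In-quota: 1,455 kg at 8%; over-quota: 2,683 kg at 24%.
Pro-rata value split: in-quota = $895,504.58 × 1,455/4,138 = $314,876.55; over-quota = $895,504.58 − $314,876.55 = $580,628.03.
In-quota duty = $314,876.55 × 8% = $25,190.12. Over-quota duty = $580,628.03 × 24% = $139,350.73.
Line duty = $25,190.12 + $139,350.73 = $164,540.85.

$164,540.85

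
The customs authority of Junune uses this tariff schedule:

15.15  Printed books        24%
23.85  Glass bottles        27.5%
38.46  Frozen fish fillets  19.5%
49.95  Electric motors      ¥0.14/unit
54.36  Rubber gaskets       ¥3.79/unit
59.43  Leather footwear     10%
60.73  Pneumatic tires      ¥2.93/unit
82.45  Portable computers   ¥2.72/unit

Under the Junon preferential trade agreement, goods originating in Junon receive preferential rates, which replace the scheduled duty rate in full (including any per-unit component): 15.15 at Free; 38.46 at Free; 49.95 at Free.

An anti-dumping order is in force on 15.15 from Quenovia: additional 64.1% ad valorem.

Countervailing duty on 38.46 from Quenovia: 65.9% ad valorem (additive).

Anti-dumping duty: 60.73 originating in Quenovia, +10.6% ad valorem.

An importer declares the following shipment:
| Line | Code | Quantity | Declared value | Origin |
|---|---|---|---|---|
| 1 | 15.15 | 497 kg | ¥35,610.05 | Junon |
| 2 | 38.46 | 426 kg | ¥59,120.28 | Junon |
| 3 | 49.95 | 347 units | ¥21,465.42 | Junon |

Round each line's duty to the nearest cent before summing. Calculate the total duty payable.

Line 1 (15.15, Junon, 497 kg, ¥35,610.05):
Base rate for 15.15 is 24%.
Origin Junon qualifies under the Junune–Junon agreement and 15.15 is covered: preferential rate Free applies instead.
The additional-duty order on 15.15 targets Quenovia, not Junon; it does not apply.
Duty = ¥35,610.05 × 0% = ¥0.00.
Line 2 (38.46, Junon, 426 kg, ¥59,120.28):
Base rate for 38.46 is 19.5%.
Origin Junon qualifies under the Junune–Junon agreement and 38.46 is covered: preferential rate Free applies instead.
The additional-duty order on 38.46 targets Quenovia, not Junon; it does not apply.
Duty = ¥59,120.28 × 0% = ¥0.00.
Line 3 (49.95, Junon, 347 units, ¥21,465.42):
Base rate for 49.95 is ¥0.14/unit.
Origin Junon qualifies under the Junune–Junon agreement and 49.95 is covered: preferential rate Free applies instead.
Duty = ¥21,465.42 × 0% = ¥0.00.
Total = ¥0.00 + ¥0.00 + ¥0.00 = ¥0.00.

¥0.00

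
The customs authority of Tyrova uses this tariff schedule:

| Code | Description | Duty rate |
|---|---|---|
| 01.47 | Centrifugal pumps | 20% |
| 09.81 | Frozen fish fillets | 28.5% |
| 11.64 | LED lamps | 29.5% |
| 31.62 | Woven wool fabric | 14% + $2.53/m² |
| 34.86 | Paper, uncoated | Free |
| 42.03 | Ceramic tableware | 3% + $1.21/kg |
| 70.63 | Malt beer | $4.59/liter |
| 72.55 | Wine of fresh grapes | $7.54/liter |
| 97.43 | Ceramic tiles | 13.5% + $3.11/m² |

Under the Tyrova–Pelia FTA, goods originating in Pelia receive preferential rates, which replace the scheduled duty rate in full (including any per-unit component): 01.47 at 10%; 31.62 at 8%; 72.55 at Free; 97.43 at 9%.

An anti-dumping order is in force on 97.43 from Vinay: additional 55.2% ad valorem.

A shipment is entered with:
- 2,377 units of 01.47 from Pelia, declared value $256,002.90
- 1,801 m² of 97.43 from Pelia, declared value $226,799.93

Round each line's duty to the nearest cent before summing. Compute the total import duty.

Line 1 (01.47, Pelia, 2,377 units, $256,002.90):
Base rate for 01.47 is 20%.
Origin Pelia qualifies under the Tyrova–Pelia agreement and 01.47 is covered: preferential rate 10% applies instead.
Duty = $256,002.90 × 10% = $25,600.29.
Line 2 (97.43, Pelia, 1,801 m², $226,799.93):
Base rate for 97.43 is 13.5% + $3.11/m².
Origin Pelia qualifies under the Tyrova–Pelia agreement and 97.43 is covered: preferential rate 9% applies instead.
The additional-duty order on 97.43 targets Vinay, not Pelia; it does not apply.
Duty = $226,799.93 × 9% = $20,411.99.
Total = $25,600.29 + $20,411.99 = $46,012.28.

$46,012.28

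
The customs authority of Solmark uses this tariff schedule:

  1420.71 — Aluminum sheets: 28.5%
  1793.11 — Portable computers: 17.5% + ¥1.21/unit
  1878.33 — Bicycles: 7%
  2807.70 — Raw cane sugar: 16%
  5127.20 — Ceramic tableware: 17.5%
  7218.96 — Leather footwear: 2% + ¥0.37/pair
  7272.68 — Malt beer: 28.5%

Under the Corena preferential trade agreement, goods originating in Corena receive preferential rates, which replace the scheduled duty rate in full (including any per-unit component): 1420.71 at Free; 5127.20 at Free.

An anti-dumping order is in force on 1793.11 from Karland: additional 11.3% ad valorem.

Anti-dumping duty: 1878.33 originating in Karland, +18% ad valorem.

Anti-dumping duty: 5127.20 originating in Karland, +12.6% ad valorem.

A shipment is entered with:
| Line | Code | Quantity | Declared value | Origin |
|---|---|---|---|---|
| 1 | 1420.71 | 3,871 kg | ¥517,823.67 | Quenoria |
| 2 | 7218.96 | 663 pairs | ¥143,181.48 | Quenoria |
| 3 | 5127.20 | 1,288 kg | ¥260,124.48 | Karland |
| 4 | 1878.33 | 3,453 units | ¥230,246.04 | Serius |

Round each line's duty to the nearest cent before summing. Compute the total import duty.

Line 1 (1420.71, Quenoria, 3,871 kg, ¥517,823.67):
Base rate for 1420.71 is 28.5%.
1420.71 has an FTA preferential rate, but origin Quenoria is not Corena; base rate stands.
Duty = ¥517,823.67 × 28.5% = ¥147,579.75.
Line 2 (7218.96, Quenoria, 663 pairs, ¥143,181.48):
Base rate for 7218.96 is 2% + ¥0.37/pair.
Duty = ¥143,181.48 × 2% + 663 × ¥0.37 = ¥3,108.94.
Line 3 (5127.20, Karland, 1,288 kg, ¥260,124.48):
Base rate for 5127.20 is 17.5%.
5127.20 has an FTA preferential rate, but origin Karland is not Corena; base rate stands.
Additional duty on 5127.20 from Karland: +12.6%. Applied ad valorem rate: 17.5% + 12.6% = 30.1%.
Duty = ¥260,124.48 × 30.1% = ¥78,297.47.
Line 4 (1878.33, Serius, 3,453 units, ¥230,246.04):
Base rate for 1878.33 is 7%.
The additional-duty order on 1878.33 targets Karland, not Serius; it does not apply.
Duty = ¥230,246.04 × 7% = ¥16,117.22.
Total = ¥147,579.75 + ¥3,108.94 + ¥78,297.47 + ¥16,117.22 = ¥245,103.38.

¥245,103.38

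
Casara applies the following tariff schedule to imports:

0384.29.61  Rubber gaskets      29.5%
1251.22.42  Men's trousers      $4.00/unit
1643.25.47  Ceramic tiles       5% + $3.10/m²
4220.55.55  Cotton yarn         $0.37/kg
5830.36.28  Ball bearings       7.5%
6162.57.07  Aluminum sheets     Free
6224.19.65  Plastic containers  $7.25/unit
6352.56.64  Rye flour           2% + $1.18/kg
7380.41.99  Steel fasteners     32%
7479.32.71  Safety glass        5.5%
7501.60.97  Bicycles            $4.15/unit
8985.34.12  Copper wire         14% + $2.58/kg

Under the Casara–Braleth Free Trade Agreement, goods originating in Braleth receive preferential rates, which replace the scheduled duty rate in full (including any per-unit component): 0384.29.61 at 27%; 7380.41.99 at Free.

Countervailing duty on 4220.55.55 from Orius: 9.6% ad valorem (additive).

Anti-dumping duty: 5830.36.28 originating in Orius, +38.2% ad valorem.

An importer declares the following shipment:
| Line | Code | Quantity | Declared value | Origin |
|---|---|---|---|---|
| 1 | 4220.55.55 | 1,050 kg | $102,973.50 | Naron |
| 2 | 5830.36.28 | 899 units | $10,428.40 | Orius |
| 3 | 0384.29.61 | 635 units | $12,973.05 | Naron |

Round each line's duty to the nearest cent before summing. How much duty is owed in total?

$8,981.33

Line 1 (4220.55.55, Naron, 1,050 kg, $102,973.50):
Base rate for 4220.55.55 is $0.37/kg.
The additional-duty order on 4220.55.55 targets Orius, not Naron; it does not apply.
Duty = 1,050 × $0.37 = $388.50.
Line 2 (5830.36.28, Orius, 899 units, $10,428.40):
Base rate for 5830.36.28 is 7.5%.
Additional duty on 5830.36.28 from Orius: +38.2%. Applied ad valorem rate: 7.5% + 38.2% = 45.7%.
Duty = $10,428.40 × 45.7% = $4,765.78.
Line 3 (0384.29.61, Naron, 635 units, $12,973.05):
Base rate for 0384.29.61 is 29.5%.
0384.29.61 has an FTA preferential rate, but origin Naron is not Braleth; base rate stands.
Duty = $12,973.05 × 29.5% = $3,827.05.
Total = $388.50 + $4,765.78 + $3,827.05 = $8,981.33.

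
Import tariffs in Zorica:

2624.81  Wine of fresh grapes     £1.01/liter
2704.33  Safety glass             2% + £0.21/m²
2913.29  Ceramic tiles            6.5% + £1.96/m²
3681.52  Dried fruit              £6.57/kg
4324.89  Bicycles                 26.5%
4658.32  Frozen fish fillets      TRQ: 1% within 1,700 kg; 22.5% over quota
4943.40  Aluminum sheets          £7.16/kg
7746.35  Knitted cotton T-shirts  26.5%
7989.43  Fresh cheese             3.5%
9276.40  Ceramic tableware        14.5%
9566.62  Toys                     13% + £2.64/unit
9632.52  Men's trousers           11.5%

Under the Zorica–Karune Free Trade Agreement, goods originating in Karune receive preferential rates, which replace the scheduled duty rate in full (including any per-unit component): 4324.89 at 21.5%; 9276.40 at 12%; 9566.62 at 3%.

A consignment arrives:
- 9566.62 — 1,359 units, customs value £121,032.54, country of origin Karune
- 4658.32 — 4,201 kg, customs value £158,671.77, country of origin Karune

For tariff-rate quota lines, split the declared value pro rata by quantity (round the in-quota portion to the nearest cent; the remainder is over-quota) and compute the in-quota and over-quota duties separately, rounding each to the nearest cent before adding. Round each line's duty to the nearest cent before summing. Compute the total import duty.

Line 1 (9566.62, Karune, 1,359 units, £121,032.54):
Base rate for 9566.62 is 13% + £2.64/unit.
Origin Karune qualifies under the Zorica–Karune agreement and 9566.62 is covered: preferential rate 3% applies instead.
Duty = £121,032.54 × 3% = £3,630.98.
Line 2 (4658.32, Karune, 4,201 kg, £158,671.77):
Code 4658.32 is under a tariff-rate quota (threshold 1,700 kg). In-quota: 1,700 kg at 1%; over-quota: 2,501 kg at 22.5%.
Pro-rata value split: in-quota = £158,671.77 × 1,700/4,201 = £64,209.00; over-quota = £158,671.77 − £64,209.00 = £94,462.77.
In-quota duty = £64,209.00 × 1% = £642.09. Over-quota duty = £94,462.77 × 22.5% = £21,254.12.
Line duty = £642.09 + £21,254.12 = £21,896.21.
Total = £3,630.98 + £21,896.21 = £25,527.19.

£25,527.19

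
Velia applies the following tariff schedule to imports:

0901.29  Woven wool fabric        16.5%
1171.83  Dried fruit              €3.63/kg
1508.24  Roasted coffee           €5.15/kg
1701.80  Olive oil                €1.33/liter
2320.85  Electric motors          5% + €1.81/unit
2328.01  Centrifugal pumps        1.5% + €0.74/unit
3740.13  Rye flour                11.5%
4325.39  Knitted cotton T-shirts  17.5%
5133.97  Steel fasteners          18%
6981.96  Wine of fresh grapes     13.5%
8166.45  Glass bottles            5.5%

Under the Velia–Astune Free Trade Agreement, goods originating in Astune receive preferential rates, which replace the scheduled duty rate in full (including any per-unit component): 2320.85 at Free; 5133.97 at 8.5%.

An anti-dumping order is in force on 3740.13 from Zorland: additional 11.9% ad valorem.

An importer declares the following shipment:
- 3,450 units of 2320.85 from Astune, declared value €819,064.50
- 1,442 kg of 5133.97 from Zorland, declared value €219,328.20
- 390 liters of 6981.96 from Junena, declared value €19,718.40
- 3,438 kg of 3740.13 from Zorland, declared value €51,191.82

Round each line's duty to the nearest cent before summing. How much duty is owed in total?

Line 1 (2320.85, Astune, 3,450 units, €819,064.50):
Base rate for 2320.85 is 5% + €1.81/unit.
Origin Astune qualifies under the Velia–Astune agreement and 2320.85 is covered: preferential rate Free applies instead.
Duty = €819,064.50 × 0% = €0.00.
Line 2 (5133.97, Zorland, 1,442 kg, €219,328.20):
Base rate for 5133.97 is 18%.
5133.97 has an FTA preferential rate, but origin Zorland is not Astune; base rate stands.
Duty = €219,328.20 × 18% = €39,479.08.
Line 3 (6981.96, Junena, 390 liters, €19,718.40):
Base rate for 6981.96 is 13.5%.
Duty = €19,718.40 × 13.5% = €2,661.98.
Line 4 (3740.13, Zorland, 3,438 kg, €51,191.82):
Base rate for 3740.13 is 11.5%.
Additional duty on 3740.13 from Zorland: +11.9%. Applied ad valorem rate: 11.5% + 11.9% = 23.4%.
Duty = €51,191.82 × 23.4% = €11,978.89.
Total = €0.00 + €39,479.08 + €2,661.98 + €11,978.89 = €54,119.95.

€54,119.95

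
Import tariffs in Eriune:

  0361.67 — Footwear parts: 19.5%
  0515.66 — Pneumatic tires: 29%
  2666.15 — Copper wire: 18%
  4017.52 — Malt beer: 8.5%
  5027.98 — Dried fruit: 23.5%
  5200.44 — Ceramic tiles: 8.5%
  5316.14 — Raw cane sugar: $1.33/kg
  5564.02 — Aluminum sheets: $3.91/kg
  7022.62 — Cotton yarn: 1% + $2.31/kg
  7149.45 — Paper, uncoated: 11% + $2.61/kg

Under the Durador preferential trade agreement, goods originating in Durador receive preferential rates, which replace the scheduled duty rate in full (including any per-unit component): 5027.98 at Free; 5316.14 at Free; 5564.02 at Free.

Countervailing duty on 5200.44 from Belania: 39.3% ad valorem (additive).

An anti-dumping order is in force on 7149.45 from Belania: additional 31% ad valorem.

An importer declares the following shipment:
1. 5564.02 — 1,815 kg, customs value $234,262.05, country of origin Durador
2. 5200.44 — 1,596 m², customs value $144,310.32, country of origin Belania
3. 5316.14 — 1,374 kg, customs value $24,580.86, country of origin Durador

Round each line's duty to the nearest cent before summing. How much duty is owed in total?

$68,980.33

Line 1 (5564.02, Durador, 1,815 kg, $234,262.05):
Base rate for 5564.02 is $3.91/kg.
Origin Durador qualifies under the Eriune–Durador agreement and 5564.02 is covered: preferential rate Free applies instead.
Duty = $234,262.05 × 0% = $0.00.
Line 2 (5200.44, Belania, 1,596 m², $144,310.32):
Base rate for 5200.44 is 8.5%.
Additional duty on 5200.44 from Belania: +39.3%. Applied ad valorem rate: 8.5% + 39.3% = 47.8%.
Duty = $144,310.32 × 47.8% = $68,980.33.
Line 3 (5316.14, Durador, 1,374 kg, $24,580.86):
Base rate for 5316.14 is $1.33/kg.
Origin Durador qualifies under the Eriune–Durador agreement and 5316.14 is covered: preferential rate Free applies instead.
Duty = $24,580.86 × 0% = $0.00.
Total = $0.00 + $68,980.33 + $0.00 = $68,980.33.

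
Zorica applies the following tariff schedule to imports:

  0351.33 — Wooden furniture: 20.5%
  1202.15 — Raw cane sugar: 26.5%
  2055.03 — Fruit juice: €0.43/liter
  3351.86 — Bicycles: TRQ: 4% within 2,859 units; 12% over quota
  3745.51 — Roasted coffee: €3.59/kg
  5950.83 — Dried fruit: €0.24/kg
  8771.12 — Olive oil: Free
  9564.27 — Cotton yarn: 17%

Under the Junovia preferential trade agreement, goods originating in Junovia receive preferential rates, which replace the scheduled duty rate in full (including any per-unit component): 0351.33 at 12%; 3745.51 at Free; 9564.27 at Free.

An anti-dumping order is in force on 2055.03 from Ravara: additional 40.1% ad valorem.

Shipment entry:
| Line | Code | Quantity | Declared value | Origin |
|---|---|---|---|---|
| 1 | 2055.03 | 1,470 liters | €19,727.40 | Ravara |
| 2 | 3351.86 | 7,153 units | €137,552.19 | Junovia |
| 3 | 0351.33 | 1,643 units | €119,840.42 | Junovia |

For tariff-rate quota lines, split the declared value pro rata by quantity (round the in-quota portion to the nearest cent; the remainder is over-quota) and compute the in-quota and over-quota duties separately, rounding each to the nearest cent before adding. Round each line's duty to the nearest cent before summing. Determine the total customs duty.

€35,031.61

Line 1 (2055.03, Ravara, 1,470 liters, €19,727.40):
Base rate for 2055.03 is €0.43/liter.
Additional duty on 2055.03 from Ravara: +40.1% ad valorem. Applied ad valorem rate = 40.1%.
Duty = €19,727.40 × 40.1% + 1,470 × €0.43 = €8,542.79.
Line 2 (3351.86, Junovia, 7,153 units, €137,552.19):
Code 3351.86 is under a tariff-rate quota (threshold 2,859 units). In-quota: 2,859 units at 4%; over-quota: 4,294 units at 12%.
Pro-rata value split: in-quota = €137,552.19 × 2,859/7,153 = €54,978.57; over-quota = €137,552.19 − €54,978.57 = €82,573.62.
In-quota duty = €54,978.57 × 4% = €2,199.14. Over-quota duty = €82,573.62 × 12% = €9,908.83.
Line duty = €2,199.14 + €9,908.83 = €12,107.97.
Line 3 (0351.33, Junovia, 1,643 units, €119,840.42):
Base rate for 0351.33 is 20.5%.
Origin Junovia qualifies under the Zorica–Junovia agreement and 0351.33 is covered: preferential rate 12% applies instead.
Duty = €119,840.42 × 12% = €14,380.85.
Total = €8,542.79 + €12,107.97 + €14,380.85 = €35,031.61.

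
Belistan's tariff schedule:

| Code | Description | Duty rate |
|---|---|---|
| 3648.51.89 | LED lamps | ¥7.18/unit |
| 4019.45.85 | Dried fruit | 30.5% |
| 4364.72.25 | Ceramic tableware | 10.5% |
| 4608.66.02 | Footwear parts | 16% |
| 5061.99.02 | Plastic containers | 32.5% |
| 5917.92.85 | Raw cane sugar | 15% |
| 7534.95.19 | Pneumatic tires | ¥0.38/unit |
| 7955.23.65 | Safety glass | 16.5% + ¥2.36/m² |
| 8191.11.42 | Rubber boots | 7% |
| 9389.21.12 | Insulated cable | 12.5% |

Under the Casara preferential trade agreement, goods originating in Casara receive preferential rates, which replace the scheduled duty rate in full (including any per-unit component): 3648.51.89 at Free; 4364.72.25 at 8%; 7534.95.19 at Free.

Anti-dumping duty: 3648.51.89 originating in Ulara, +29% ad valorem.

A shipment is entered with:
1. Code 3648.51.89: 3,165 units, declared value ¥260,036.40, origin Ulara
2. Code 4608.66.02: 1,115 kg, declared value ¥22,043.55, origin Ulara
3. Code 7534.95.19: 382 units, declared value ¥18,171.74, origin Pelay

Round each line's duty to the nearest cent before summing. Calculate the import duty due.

Line 1 (3648.51.89, Ulara, 3,165 units, ¥260,036.40):
Base rate for 3648.51.89 is ¥7.18/unit.
3648.51.89 has an FTA preferential rate, but origin Ulara is not Casara; base rate stands.
Additional duty on 3648.51.89 from Ulara: +29% ad valorem. Applied ad valorem rate = 29%.
Duty = ¥260,036.40 × 29% + 3,165 × ¥7.18 = ¥98,135.26.
Line 2 (4608.66.02, Ulara, 1,115 kg, ¥22,043.55):
Base rate for 4608.66.02 is 16%.
Duty = ¥22,043.55 × 16% = ¥3,526.97.
Line 3 (7534.95.19, Pelay, 382 units, ¥18,171.74):
Base rate for 7534.95.19 is ¥0.38/unit.
7534.95.19 has an FTA preferential rate, but origin Pelay is not Casara; base rate stands.
Duty = 382 × ¥0.38 = ¥145.16.
Total = ¥98,135.26 + ¥3,526.97 + ¥145.16 = ¥101,807.39.

¥101,807.39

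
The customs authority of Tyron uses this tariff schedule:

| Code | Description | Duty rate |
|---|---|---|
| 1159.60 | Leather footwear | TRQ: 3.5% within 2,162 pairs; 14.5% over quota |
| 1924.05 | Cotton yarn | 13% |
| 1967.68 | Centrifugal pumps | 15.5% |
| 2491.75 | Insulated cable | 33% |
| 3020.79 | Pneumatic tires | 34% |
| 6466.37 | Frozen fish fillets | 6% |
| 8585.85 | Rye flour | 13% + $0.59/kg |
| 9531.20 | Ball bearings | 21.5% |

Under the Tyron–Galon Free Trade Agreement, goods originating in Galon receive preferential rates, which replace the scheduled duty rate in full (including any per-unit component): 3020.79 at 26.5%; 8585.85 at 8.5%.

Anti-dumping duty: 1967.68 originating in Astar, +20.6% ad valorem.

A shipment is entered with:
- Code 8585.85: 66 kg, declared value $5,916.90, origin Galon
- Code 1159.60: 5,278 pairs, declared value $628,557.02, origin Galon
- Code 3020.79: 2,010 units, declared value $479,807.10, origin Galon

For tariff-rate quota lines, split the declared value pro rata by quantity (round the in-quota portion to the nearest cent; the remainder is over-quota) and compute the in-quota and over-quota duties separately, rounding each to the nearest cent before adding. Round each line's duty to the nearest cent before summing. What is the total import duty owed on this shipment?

$190,470.60

Line 1 (8585.85, Galon, 66 kg, $5,916.90):
Base rate for 8585.85 is 13% + $0.59/kg.
Origin Galon qualifies under the Tyron–Galon agreement and 8585.85 is covered: preferential rate 8.5% applies instead.
Duty = $5,916.90 × 8.5% = $502.94.
Line 2 (1159.60, Galon, 5,278 pairs, $628,557.02):
Code 1159.60 is under a tariff-rate quota (threshold 2,162 pairs). In-quota: 2,162 pairs at 3.5%; over-quota: 3,116 pairs at 14.5%.
Pro-rata value split: in-quota = $628,557.02 × 2,162/5,278 = $257,472.58; over-quota = $628,557.02 − $257,472.58 = $371,084.44.
In-quota duty = $257,472.58 × 3.5% = $9,011.54. Over-quota duty = $371,084.44 × 14.5% = $53,807.24.
Line duty = $9,011.54 + $53,807.24 = $62,818.78.
Line 3 (3020.79, Galon, 2,010 units, $479,807.10):
Base rate for 3020.79 is 34%.
Origin Galon qualifies under the Tyron–Galon agreement and 3020.79 is covered: preferential rate 26.5% applies instead.
Duty = $479,807.10 × 26.5% = $127,148.88.
Total = $502.94 + $62,818.78 + $127,148.88 = $190,470.60.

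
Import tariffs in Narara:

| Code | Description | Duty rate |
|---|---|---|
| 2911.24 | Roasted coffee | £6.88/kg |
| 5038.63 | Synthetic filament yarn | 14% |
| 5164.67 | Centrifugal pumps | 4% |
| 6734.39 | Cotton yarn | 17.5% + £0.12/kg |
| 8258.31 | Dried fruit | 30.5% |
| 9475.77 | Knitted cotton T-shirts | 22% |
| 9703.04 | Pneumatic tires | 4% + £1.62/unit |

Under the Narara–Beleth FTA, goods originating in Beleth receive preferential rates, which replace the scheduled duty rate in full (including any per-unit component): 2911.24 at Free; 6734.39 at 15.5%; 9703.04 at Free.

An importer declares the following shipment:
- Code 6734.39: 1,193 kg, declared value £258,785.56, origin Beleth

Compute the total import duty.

£40,111.76

Line 1 (6734.39, Beleth, 1,193 kg, £258,785.56):
Base rate for 6734.39 is 17.5% + £0.12/kg.
Origin Beleth qualifies under the Narara–Beleth agreement and 6734.39 is covered: preferential rate 15.5% applies instead.
Duty = £258,785.56 × 15.5% = £40,111.76.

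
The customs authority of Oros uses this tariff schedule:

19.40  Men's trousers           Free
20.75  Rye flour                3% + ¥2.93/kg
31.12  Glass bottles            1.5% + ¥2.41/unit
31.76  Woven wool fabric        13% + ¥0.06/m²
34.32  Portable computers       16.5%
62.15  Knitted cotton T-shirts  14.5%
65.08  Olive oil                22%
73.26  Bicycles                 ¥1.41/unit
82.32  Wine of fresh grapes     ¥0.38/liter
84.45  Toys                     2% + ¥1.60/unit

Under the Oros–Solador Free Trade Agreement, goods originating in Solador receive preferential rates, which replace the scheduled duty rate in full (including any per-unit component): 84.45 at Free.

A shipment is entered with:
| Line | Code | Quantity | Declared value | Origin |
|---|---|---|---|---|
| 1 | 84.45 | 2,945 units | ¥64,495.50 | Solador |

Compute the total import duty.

Line 1 (84.45, Solador, 2,945 units, ¥64,495.50):
Base rate for 84.45 is 2% + ¥1.60/unit.
Origin Solador qualifies under the Oros–Solador agreement and 84.45 is covered: preferential rate Free applies instead.
Duty = ¥64,495.50 × 0% = ¥0.00.

¥0.00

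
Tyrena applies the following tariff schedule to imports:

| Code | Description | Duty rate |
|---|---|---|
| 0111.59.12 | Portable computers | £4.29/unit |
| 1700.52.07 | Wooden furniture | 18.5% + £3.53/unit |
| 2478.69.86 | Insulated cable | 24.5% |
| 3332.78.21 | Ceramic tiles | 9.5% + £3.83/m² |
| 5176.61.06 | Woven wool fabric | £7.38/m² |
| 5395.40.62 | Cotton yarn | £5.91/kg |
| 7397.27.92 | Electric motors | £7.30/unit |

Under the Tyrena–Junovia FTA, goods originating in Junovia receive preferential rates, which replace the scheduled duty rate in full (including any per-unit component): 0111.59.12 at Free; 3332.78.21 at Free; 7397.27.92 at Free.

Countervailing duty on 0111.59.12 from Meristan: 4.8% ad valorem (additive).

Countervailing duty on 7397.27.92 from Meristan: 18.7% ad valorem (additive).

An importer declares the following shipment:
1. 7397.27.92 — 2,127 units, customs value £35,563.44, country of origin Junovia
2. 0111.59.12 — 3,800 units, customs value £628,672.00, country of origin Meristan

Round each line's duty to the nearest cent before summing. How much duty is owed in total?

£46,478.26

Line 1 (7397.27.92, Junovia, 2,127 units, £35,563.44):
Base rate for 7397.27.92 is £7.30/unit.
Origin Junovia qualifies under the Tyrena–Junovia agreement and 7397.27.92 is covered: preferential rate Free applies instead.
The additional-duty order on 7397.27.92 targets Meristan, not Junovia; it does not apply.
Duty = £35,563.44 × 0% = £0.00.
Line 2 (0111.59.12, Meristan, 3,800 units, £628,672.00):
Base rate for 0111.59.12 is £4.29/unit.
0111.59.12 has an FTA preferential rate, but origin Meristan is not Junovia; base rate stands.
Additional duty on 0111.59.12 from Meristan: +4.8% ad valorem. Applied ad valorem rate = 4.8%.
Duty = £628,672.00 × 4.8% + 3,800 × £4.29 = £46,478.26.
Total = £0.00 + £46,478.26 = £46,478.26.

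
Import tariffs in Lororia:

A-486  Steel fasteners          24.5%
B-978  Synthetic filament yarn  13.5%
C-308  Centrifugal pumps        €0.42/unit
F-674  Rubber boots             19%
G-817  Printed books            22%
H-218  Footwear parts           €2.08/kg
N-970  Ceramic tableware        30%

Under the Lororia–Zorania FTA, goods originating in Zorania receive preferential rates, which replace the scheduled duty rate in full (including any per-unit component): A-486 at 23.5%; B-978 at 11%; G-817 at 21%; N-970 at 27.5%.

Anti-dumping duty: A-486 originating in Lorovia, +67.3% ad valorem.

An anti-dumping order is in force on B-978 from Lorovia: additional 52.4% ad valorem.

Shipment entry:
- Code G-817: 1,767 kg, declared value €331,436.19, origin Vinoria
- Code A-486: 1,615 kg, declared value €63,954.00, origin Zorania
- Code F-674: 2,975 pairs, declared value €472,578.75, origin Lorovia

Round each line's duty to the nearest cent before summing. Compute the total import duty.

€177,735.11

Line 1 (G-817, Vinoria, 1,767 kg, €331,436.19):
Base rate for G-817 is 22%.
G-817 has an FTA preferential rate, but origin Vinoria is not Zorania; base rate stands.
Duty = €331,436.19 × 22% = €72,915.96.
Line 2 (A-486, Zorania, 1,615 kg, €63,954.00):
Base rate for A-486 is 24.5%.
Origin Zorania qualifies under the Lororia–Zorania agreement and A-486 is covered: preferential rate 23.5% applies instead.
The additional-duty order on A-486 targets Lorovia, not Zorania; it does not apply.
Duty = €63,954.00 × 23.5% = €15,029.19.
Line 3 (F-674, Lorovia, 2,975 pairs, €472,578.75):
Base rate for F-674 is 19%.
Duty = €472,578.75 × 19% = €89,789.96.
Total = €72,915.96 + €15,029.19 + €89,789.96 = €177,735.11.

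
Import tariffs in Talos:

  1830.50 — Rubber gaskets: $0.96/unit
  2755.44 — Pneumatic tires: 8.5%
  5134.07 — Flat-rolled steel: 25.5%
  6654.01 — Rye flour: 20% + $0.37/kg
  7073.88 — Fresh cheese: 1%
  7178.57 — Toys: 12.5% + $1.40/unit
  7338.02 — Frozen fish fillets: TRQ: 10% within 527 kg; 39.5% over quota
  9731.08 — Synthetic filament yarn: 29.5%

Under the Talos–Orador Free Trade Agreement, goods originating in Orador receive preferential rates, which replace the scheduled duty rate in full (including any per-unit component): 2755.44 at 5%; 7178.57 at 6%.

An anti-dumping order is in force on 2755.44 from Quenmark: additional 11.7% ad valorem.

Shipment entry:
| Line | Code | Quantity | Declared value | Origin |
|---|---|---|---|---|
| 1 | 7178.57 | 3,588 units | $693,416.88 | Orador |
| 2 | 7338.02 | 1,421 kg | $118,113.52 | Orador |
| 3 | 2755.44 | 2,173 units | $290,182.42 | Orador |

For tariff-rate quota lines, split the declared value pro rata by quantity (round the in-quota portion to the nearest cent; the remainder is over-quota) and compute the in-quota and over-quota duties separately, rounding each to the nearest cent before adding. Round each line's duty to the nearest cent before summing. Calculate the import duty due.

$89,846.72

Line 1 (7178.57, Orador, 3,588 units, $693,416.88):
Base rate for 7178.57 is 12.5% + $1.40/unit.
Origin Orador qualifies under the Talos–Orador agreement and 7178.57 is covered: preferential rate 6% applies instead.
Duty = $693,416.88 × 6% = $41,605.01.
Line 2 (7338.02, Orador, 1,421 kg, $118,113.52):
Code 7338.02 is under a tariff-rate quota (threshold 527 kg). In-quota: 527 kg at 10%; over-quota: 894 kg at 39.5%.
Pro-rata value split: in-quota = $118,113.52 × 527/1,421 = $43,804.24; over-quota = $118,113.52 − $43,804.24 = $74,309.28.
In-quota duty = $43,804.24 × 10% = $4,380.42. Over-quota duty = $74,309.28 × 39.5% = $29,352.17.
Line duty = $4,380.42 + $29,352.17 = $33,732.59.
Line 3 (2755.44, Orador, 2,173 units, $290,182.42):
Base rate for 2755.44 is 8.5%.
Origin Orador qualifies under the Talos–Orador agreement and 2755.44 is covered: preferential rate 5% applies instead.
The additional-duty order on 2755.44 targets Quenmark, not Orador; it does not apply.
Duty = $290,182.42 × 5% = $14,509.12.
Total = $41,605.01 + $33,732.59 + $14,509.12 = $89,846.72.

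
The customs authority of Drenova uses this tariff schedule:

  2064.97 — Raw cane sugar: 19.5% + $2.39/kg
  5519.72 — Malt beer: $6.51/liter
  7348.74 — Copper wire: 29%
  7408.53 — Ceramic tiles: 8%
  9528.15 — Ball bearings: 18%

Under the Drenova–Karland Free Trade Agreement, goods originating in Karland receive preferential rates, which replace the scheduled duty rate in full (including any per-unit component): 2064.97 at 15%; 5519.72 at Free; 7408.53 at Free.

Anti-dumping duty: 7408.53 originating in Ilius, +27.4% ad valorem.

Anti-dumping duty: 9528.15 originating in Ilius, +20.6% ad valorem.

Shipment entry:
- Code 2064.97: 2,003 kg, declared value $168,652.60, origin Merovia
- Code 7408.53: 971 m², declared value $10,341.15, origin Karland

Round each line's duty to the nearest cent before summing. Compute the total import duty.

Line 1 (2064.97, Merovia, 2,003 kg, $168,652.60):
Base rate for 2064.97 is 19.5% + $2.39/kg.
2064.97 has an FTA preferential rate, but origin Merovia is not Karland; base rate stands.
Duty = $168,652.60 × 19.5% + 2,003 × $2.39 = $37,674.43.
Line 2 (7408.53, Karland, 971 m², $10,341.15):
Base rate for 7408.53 is 8%.
Origin Karland qualifies under the Drenova–Karland agreement and 7408.53 is covered: preferential rate Free applies instead.
The additional-duty order on 7408.53 targets Ilius, not Karland; it does not apply.
Duty = $10,341.15 × 0% = $0.00.
Total = $37,674.43 + $0.00 = $37,674.43.

$37,674.43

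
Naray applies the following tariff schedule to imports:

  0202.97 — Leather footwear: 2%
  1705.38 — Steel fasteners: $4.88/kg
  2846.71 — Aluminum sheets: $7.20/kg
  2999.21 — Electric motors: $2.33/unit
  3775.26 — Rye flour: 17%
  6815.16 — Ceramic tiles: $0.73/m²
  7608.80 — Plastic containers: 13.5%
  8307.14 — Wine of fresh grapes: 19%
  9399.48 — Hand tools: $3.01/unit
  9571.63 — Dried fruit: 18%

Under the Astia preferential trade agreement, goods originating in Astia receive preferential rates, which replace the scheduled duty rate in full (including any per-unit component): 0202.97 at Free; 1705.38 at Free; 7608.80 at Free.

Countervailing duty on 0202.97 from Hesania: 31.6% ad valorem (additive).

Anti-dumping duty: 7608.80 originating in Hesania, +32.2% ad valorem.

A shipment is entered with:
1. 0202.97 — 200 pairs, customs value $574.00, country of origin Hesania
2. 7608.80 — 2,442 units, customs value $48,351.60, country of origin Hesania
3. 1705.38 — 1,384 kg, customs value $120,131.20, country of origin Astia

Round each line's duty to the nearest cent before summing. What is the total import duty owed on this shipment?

Line 1 (0202.97, Hesania, 200 pairs, $574.00):
Base rate for 0202.97 is 2%.
0202.97 has an FTA preferential rate, but origin Hesania is not Astia; base rate stands.
Additional duty on 0202.97 from Hesania: +31.6%. Applied ad valorem rate: 2% + 31.6% = 33.6%.
Duty = $574.00 × 33.6% = $192.86.
Line 2 (7608.80, Hesania, 2,442 units, $48,351.60):
Base rate for 7608.80 is 13.5%.
7608.80 has an FTA preferential rate, but origin Hesania is not Astia; base rate stands.
Additional duty on 7608.80 from Hesania: +32.2%. Applied ad valorem rate: 13.5% + 32.2% = 45.7%.
Duty = $48,351.60 × 45.7% = $22,096.68.
Line 3 (1705.38, Astia, 1,384 kg, $120,131.20):
Base rate for 1705.38 is $4.88/kg.
Origin Astia qualifies under the Naray–Astia agreement and 1705.38 is covered: preferential rate Free applies instead.
Duty = $120,131.20 × 0% = $0.00.
Total = $192.86 + $22,096.68 + $0.00 = $22,289.54.

$22,289.54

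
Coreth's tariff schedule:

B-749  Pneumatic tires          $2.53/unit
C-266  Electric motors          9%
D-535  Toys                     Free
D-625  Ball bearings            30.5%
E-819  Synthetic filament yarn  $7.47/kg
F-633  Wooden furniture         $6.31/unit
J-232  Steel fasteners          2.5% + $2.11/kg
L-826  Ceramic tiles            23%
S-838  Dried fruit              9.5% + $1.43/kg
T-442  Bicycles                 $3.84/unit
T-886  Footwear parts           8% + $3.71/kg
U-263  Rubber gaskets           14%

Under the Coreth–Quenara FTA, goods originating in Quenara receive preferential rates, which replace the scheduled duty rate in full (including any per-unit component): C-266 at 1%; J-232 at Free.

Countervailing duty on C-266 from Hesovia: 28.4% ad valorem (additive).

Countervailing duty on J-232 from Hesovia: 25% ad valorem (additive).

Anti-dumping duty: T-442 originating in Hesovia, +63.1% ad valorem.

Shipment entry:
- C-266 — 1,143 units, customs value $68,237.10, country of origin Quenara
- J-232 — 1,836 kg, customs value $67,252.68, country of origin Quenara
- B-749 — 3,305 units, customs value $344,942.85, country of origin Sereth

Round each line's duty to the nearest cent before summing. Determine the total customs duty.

$9,044.02

Line 1 (C-266, Quenara, 1,143 units, $68,237.10):
Base rate for C-266 is 9%.
Origin Quenara qualifies under the Coreth–Quenara agreement and C-266 is covered: preferential rate 1% applies instead.
The additional-duty order on C-266 targets Hesovia, not Quenara; it does not apply.
Duty = $68,237.10 × 1% = $682.37.
Line 2 (J-232, Quenara, 1,836 kg, $67,252.68):
Base rate for J-232 is 2.5% + $2.11/kg.
Origin Quenara qualifies under the Coreth–Quenara agreement and J-232 is covered: preferential rate Free applies instead.
The additional-duty order on J-232 targets Hesovia, not Quenara; it does not apply.
Duty = $67,252.68 × 0% = $0.00.
Line 3 (B-749, Sereth, 3,305 units, $344,942.85):
Base rate for B-749 is $2.53/unit.
Duty = 3,305 × $2.53 = $8,361.65.
Total = $682.37 + $0.00 + $8,361.65 = $9,044.02.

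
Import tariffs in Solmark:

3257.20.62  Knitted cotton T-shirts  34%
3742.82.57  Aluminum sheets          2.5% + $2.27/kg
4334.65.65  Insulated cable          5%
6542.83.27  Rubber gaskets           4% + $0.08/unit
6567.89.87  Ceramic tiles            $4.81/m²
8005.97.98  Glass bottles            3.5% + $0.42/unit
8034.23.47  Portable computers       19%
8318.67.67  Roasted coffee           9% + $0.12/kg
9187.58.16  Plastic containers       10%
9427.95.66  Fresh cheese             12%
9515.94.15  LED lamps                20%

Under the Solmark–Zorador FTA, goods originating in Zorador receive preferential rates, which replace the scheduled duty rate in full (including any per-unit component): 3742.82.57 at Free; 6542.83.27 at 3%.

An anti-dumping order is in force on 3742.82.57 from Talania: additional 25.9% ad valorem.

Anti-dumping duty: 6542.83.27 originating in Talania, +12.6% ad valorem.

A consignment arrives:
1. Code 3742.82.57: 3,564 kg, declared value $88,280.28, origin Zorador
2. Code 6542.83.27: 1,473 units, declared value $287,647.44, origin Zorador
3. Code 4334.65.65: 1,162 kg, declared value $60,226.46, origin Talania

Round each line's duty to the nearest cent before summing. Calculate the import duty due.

Line 1 (3742.82.57, Zorador, 3,564 kg, $88,280.28):
Base rate for 3742.82.57 is 2.5% + $2.27/kg.
Origin Zorador qualifies under the Solmark–Zorador agreement and 3742.82.57 is covered: preferential rate Free applies instead.
The additional-duty order on 3742.82.57 targets Talania, not Zorador; it does not apply.
Duty = $88,280.28 × 0% = $0.00.
Line 2 (6542.83.27, Zorador, 1,473 units, $287,647.44):
Base rate for 6542.83.27 is 4% + $0.08/unit.
Origin Zorador qualifies under the Solmark–Zorador agreement and 6542.83.27 is covered: preferential rate 3% applies instead.
The additional-duty order on 6542.83.27 targets Talania, not Zorador; it does not apply.
Duty = $287,647.44 × 3% = $8,629.42.
Line 3 (4334.65.65, Talania, 1,162 kg, $60,226.46):
Base rate for 4334.65.65 is 5%.
Duty = $60,226.46 × 5% = $3,011.32.
Total = $0.00 + $8,629.42 + $3,011.32 = $11,640.74.

$11,640.74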